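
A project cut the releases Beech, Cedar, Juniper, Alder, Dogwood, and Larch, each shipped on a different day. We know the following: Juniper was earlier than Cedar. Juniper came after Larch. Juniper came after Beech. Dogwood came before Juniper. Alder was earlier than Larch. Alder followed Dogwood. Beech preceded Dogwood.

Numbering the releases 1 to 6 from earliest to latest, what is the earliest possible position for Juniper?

Alder, Beech, Dogwood, and Larch must all come before Juniper — 4 forced predecessors.
Nothing else is forced ahead of Juniper, so its earliest slot is position 4 + 1 = 5.

5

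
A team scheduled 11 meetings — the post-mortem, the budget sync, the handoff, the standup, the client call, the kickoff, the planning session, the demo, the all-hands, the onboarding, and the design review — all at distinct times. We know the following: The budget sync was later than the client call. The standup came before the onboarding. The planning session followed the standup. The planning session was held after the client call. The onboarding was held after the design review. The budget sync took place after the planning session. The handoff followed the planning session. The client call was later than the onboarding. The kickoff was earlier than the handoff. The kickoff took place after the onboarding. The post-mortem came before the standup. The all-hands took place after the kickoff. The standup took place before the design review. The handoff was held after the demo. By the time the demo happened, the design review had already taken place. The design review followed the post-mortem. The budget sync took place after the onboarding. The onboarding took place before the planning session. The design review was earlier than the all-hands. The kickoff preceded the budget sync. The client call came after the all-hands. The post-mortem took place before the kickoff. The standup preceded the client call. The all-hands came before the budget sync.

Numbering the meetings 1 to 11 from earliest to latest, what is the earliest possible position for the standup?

2

The post-mortem must come before the standup — 1 forced predecessor.
Nothing else is forced ahead of the standup, so its earliest slot is position 1 + 1 = 2.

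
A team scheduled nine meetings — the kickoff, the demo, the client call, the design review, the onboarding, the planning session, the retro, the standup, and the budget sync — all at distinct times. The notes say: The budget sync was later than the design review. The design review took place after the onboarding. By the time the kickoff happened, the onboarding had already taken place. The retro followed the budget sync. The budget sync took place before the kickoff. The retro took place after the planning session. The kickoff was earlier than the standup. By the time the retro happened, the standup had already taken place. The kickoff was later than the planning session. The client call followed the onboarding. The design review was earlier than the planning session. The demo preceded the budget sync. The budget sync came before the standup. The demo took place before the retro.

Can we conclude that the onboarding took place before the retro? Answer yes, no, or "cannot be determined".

yes

Chain the constraints: the onboarding → the kickoff → the standup → the retro. Each link is directly stated, so the onboarding comes before the retro.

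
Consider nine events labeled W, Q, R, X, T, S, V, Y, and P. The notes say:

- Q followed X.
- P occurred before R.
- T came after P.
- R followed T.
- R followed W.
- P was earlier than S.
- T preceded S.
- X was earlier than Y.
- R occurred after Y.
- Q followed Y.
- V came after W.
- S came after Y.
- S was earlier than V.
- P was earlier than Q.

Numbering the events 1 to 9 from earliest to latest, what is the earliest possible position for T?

P must come before T — 1 forced predecessor.
Nothing else is forced ahead of T, so its earliest slot is position 1 + 1 = 2.

2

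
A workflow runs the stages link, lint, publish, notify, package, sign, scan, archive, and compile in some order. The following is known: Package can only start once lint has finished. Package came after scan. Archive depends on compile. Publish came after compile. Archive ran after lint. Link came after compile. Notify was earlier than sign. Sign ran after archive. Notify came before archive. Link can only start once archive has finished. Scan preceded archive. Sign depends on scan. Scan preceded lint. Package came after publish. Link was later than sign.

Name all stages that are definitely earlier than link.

Directly stated before link: archive, compile, and sign.
Lint reaches link via lint → archive → link.
Notify reaches link via notify → sign → link.
Scan reaches link via scan → sign → link.

archive, compile, lint, notify, scan, sign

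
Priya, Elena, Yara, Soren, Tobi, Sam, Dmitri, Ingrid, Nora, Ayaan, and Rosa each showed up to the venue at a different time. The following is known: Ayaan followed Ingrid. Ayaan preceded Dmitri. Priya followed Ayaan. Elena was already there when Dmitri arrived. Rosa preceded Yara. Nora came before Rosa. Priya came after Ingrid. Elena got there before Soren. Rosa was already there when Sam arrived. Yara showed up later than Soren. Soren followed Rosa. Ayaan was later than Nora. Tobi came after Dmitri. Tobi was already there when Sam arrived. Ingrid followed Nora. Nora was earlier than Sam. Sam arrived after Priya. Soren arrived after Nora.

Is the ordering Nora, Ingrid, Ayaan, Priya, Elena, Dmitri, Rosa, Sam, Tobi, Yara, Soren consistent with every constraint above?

The constraints require Soren before Yara, but in the proposed sequence Yara appears ahead of Soren. That one violation is enough.

no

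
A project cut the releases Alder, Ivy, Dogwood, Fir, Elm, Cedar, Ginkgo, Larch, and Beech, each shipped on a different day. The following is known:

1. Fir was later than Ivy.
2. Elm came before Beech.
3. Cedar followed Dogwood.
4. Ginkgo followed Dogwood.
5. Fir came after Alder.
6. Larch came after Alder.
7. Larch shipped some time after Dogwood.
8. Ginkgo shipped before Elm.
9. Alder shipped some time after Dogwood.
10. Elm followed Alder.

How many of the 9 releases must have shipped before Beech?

Directly stated before Beech: Elm.
Alder reaches Beech via Alder → Elm → Beech.
Dogwood reaches Beech via Dogwood → Alder → Elm → Beech.
Ginkgo reaches Beech via Ginkgo → Elm → Beech.
That's Alder, Dogwood, Elm, and Ginkgo — 4 in all.

4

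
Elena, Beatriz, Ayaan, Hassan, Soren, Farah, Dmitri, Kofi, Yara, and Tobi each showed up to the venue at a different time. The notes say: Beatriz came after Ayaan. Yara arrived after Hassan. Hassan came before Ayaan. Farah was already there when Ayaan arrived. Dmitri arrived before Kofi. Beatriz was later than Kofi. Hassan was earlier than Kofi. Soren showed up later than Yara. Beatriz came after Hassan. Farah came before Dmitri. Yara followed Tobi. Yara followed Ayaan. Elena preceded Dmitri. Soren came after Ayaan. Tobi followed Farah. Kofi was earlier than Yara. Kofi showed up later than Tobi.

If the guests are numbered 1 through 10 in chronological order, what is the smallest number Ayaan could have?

Farah and Hassan must both come before Ayaan — 2 forced predecessors.
Nothing else is forced ahead of Ayaan, so their earliest slot is position 2 + 1 = 3.

3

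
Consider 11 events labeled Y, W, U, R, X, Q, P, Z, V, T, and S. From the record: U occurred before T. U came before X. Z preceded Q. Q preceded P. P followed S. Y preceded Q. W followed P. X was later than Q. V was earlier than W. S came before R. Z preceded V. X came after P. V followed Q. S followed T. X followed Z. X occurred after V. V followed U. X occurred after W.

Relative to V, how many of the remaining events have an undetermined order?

4

Forced before V: Q, U, Y, and Z; forced after V: W and X.
That leaves P, R, S, and T with no forced order relative to V — 4.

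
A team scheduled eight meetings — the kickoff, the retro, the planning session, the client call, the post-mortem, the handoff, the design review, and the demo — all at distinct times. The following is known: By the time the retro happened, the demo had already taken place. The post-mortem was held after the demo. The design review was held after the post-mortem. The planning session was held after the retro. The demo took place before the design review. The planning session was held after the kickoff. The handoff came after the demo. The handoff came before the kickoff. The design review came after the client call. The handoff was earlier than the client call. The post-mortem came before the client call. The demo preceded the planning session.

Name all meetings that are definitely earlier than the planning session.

the demo, the handoff, the kickoff, the retro

Directly stated before the planning session: the demo, the kickoff, and the retro.
The handoff reaches the planning session via the handoff → the kickoff → the planning session.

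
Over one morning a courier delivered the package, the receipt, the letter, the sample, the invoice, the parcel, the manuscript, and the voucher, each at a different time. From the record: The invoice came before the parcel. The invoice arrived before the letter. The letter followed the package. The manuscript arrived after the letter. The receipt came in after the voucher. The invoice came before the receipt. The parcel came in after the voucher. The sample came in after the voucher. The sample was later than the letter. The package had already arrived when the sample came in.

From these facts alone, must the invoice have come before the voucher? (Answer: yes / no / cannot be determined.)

cannot be determined

No chain of stated constraints runs from the invoice to the voucher, and none runs from the voucher to the invoice either.
So the relative order of the invoice and the voucher is not fixed by the given facts.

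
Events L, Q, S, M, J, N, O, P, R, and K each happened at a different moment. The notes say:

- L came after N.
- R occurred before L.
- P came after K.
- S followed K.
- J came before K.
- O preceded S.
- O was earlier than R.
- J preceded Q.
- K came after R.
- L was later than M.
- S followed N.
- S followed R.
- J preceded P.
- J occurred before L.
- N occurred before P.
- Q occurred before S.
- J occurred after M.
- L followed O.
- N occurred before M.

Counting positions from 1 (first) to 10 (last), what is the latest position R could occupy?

R must come before K, L, P, and S — 4 events forced after it.
Everything else can be placed before R in some valid order, so R can sit as late as position 10 − 4 = 6.

6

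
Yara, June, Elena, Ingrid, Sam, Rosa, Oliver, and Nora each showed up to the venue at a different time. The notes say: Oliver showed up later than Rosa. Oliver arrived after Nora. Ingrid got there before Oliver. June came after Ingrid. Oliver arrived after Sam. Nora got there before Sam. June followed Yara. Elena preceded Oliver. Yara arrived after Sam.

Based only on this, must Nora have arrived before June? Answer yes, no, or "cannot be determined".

yes

Chain the constraints: Nora → Sam → Yara → June. Each link is directly stated, so Nora comes before June.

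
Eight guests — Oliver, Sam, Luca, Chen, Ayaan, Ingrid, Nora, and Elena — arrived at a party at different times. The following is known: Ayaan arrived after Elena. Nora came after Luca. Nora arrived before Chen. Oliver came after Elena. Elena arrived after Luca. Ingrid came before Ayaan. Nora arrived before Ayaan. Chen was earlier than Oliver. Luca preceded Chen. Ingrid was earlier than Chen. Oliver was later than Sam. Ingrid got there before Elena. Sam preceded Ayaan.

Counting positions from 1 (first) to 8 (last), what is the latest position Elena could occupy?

6

Elena must come before Ayaan and Oliver — 2 guests forced after them.
Everything else can be placed before Elena in some valid order, so Elena can sit as late as position 8 − 2 = 6.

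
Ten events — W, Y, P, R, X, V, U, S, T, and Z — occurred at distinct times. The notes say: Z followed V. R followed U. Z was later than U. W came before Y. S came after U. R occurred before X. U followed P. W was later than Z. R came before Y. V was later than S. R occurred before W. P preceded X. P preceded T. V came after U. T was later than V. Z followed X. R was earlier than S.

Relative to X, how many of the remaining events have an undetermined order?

3

Forced before X: P, R, and U; forced after X: W, Y, and Z.
That leaves S, T, and V with no forced order relative to X — 3.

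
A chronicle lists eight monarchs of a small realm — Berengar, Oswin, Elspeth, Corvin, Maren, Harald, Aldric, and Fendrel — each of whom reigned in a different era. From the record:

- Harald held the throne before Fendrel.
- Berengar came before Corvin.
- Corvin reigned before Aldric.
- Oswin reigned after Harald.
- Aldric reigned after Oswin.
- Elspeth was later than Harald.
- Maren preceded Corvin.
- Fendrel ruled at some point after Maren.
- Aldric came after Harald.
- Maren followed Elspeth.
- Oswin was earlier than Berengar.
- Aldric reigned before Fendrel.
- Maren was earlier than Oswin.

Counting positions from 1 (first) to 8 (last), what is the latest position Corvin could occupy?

6

Corvin must come before Aldric and Fendrel — 2 rulers forced after them.
Everything else can be placed before Corvin in some valid order, so Corvin can sit as late as position 8 − 2 = 6.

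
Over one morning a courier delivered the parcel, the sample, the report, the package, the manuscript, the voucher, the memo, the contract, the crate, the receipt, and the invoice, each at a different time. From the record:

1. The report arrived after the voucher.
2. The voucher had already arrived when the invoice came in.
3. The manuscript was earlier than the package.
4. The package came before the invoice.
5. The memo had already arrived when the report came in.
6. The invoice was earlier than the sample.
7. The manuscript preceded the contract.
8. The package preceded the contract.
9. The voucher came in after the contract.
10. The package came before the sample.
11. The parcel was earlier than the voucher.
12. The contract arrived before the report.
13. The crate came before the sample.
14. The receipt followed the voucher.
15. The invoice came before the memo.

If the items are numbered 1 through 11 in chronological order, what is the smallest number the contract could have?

3

The manuscript and the package must both come before the contract — 2 forced predecessors.
Nothing else is forced ahead of the contract, so its earliest slot is position 2 + 1 = 3.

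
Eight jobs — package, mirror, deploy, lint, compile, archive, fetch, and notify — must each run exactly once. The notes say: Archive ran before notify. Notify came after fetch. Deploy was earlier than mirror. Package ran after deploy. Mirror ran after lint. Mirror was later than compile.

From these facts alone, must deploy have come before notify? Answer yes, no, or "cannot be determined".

No chain of stated constraints runs from deploy to notify, and none runs from notify to deploy either.
So the relative order of deploy and notify is not fixed by the given facts.

cannot be determined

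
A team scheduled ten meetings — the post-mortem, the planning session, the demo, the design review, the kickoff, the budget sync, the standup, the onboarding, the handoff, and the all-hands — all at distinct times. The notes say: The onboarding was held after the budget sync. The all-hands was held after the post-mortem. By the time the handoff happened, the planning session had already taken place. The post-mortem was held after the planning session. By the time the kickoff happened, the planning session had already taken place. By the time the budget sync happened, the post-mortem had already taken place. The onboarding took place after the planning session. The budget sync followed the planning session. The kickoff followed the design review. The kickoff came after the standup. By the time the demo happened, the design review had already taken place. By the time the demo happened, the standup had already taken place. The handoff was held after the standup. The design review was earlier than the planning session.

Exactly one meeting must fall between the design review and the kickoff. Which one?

the planning session

Tracing the constraints gives the design review → the planning session → the kickoff, so the planning session sits after the design review and before the kickoff.
No other meeting is forced both after the design review and before the kickoff.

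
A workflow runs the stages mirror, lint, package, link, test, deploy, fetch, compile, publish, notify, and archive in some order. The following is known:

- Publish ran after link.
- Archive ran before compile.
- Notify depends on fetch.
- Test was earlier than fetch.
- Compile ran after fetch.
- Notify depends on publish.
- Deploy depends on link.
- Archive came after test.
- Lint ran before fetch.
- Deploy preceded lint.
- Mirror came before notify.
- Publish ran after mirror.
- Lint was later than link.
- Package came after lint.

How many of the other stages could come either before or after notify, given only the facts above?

3

Forced before notify: deploy, fetch, link, lint, mirror, publish, and test.
That leaves archive, compile, and package with no forced order relative to notify — 3.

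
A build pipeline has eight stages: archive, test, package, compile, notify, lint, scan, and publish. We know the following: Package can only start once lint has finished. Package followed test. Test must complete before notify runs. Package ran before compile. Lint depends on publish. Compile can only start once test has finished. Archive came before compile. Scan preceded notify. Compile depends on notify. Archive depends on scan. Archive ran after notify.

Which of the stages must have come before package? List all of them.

Directly stated before package: lint and test.
Publish reaches package via publish → lint → package.

lint, publish, test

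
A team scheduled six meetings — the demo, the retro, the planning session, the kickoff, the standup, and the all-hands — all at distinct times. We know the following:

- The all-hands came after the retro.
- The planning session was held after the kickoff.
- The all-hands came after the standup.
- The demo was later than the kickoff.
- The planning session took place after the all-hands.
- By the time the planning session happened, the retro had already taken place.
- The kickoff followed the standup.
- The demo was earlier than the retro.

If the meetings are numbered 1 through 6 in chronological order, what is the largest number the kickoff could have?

2

The kickoff must come before the all-hands, the demo, the planning session, and the retro — 4 meetings forced after it.
Everything else can be placed before the kickoff in some valid order, so the kickoff can sit as late as position 6 − 4 = 2.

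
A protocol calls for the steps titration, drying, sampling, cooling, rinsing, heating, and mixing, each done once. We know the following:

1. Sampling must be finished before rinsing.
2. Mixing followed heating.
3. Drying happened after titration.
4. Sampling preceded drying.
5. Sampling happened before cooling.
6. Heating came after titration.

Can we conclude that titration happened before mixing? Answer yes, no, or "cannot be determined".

yes

Chain the constraints: titration → heating → mixing. Each link is directly stated, so titration comes before mixing.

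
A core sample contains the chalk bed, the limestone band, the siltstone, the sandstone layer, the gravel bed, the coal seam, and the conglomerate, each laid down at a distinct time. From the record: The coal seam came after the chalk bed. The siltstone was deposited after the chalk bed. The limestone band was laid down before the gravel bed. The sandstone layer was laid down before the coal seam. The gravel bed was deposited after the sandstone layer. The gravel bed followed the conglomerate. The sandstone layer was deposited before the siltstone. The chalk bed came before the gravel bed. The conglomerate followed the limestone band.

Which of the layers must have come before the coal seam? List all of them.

the chalk bed, the sandstone layer

Directly stated before the coal seam: the chalk bed and the sandstone layer.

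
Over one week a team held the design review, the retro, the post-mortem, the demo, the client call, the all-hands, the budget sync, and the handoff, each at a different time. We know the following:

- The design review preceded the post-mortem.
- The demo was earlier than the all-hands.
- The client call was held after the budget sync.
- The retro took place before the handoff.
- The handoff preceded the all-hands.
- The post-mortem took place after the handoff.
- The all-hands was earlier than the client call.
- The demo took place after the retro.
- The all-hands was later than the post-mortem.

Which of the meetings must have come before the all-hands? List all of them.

Directly stated before the all-hands: the demo, the handoff, and the post-mortem.
The design review reaches the all-hands via the design review → the post-mortem → the all-hands.
The retro reaches the all-hands via the retro → the handoff → the all-hands.
No chain forces the budget sync (or any of the others) ahead of the all-hands.

the demo, the design review, the handoff, the post-mortem, the retro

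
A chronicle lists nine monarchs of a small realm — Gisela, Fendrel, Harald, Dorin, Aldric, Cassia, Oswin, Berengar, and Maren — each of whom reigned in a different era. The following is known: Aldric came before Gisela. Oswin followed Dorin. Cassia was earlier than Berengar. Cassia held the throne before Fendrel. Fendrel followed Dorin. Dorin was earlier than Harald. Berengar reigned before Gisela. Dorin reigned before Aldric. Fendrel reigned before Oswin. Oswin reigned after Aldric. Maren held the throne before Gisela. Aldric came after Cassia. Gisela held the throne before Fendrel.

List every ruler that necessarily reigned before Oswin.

Aldric, Berengar, Cassia, Dorin, Fendrel, Gisela, Maren

Directly stated before Oswin: Aldric, Dorin, and Fendrel.
Berengar reaches Oswin via Berengar → Gisela → Fendrel → Oswin.
Cassia reaches Oswin via Cassia → Aldric → Oswin.
Gisela reaches Oswin via Gisela → Fendrel → Oswin.
Likewise Maren reaches Oswin by chaining the stated constraints.
No chain forces Harald ahead of Oswin.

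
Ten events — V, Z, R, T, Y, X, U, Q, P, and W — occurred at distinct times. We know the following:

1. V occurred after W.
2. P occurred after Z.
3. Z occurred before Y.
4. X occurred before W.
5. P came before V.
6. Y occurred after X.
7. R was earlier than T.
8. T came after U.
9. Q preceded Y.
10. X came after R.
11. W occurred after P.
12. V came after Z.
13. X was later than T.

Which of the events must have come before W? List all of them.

Directly stated before W: P and X.
R reaches W via R → X → W.
T reaches W via T → X → W.
U reaches W via U → T → X → W.
Likewise Z reaches W by chaining the stated constraints.
No chain forces V (or any of the others) ahead of W.

P, R, T, U, X, Z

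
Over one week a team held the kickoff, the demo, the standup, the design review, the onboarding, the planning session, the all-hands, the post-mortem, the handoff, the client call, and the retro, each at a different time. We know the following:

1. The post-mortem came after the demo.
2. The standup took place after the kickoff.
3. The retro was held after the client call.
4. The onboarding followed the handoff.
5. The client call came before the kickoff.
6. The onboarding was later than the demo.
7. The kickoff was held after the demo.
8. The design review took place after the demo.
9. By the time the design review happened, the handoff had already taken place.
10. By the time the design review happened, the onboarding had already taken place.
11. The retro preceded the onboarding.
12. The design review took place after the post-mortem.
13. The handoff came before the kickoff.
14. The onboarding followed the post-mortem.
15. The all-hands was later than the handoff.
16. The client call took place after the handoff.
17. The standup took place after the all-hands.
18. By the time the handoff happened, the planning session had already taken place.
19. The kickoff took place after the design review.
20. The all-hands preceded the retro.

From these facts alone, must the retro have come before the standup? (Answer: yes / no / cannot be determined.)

Chain the constraints: the retro → the onboarding → the design review → the kickoff → the standup. Each link is directly stated, so the retro comes before the standup.

yes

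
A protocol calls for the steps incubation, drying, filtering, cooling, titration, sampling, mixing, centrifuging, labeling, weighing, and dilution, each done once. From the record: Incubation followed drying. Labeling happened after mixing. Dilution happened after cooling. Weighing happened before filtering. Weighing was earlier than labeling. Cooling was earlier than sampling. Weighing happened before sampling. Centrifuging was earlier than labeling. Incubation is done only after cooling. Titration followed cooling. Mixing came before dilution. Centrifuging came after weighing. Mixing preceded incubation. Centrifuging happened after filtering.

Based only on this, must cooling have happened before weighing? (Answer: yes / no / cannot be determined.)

cannot be determined

No chain of stated constraints runs from cooling to weighing, and none runs from weighing to cooling either.
So the relative order of cooling and weighing is not fixed by the given facts.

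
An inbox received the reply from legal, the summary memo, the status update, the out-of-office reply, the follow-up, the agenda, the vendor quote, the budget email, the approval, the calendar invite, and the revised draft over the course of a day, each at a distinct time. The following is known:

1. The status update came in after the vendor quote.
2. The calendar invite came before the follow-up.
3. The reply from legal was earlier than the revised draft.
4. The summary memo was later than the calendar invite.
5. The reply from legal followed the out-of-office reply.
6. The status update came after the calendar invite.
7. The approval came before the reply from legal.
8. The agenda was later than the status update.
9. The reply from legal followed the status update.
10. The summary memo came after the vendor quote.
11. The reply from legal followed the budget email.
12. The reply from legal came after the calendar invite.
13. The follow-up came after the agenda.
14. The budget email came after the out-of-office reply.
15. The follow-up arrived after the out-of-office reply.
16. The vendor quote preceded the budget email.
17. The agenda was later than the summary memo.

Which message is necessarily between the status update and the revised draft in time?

Tracing the constraints gives the status update → the reply from legal → the revised draft, so the reply from legal sits after the status update and before the revised draft.
No other message is forced both after the status update and before the revised draft.

the reply from legal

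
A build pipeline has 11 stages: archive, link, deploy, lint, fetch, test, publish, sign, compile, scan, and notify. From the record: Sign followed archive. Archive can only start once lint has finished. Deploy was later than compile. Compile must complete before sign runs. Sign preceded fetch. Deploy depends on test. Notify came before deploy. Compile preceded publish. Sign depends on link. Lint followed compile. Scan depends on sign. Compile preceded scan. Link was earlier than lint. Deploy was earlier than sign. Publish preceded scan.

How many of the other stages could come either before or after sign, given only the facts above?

Forced before sign: archive, compile, deploy, link, lint, notify, and test; forced after sign: fetch and scan.
That leaves publish with no forced order relative to sign — 1.

1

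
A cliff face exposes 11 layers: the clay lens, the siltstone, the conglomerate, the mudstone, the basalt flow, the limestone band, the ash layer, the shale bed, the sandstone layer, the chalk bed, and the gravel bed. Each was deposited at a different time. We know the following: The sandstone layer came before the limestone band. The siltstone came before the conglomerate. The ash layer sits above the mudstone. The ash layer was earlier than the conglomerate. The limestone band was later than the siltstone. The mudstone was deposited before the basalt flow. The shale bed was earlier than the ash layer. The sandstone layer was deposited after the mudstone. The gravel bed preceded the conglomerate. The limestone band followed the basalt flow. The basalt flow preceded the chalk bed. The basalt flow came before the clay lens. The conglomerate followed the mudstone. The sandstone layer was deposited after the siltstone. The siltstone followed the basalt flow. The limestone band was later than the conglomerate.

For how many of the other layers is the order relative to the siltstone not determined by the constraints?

Forced before the siltstone: the basalt flow and the mudstone; forced after the siltstone: the conglomerate, the limestone band, and the sandstone layer.
That leaves the ash layer, the chalk bed, the clay lens, the gravel bed, and the shale bed with no forced order relative to the siltstone — 5.

5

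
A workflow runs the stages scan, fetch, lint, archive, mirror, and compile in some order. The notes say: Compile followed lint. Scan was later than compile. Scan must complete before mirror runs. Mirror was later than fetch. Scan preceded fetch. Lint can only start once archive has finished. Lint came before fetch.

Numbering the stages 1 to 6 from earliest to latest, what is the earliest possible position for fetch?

5

Archive, compile, lint, and scan must all come before fetch — 4 forced predecessors.
Nothing else is forced ahead of fetch, so its earliest slot is position 4 + 1 = 5.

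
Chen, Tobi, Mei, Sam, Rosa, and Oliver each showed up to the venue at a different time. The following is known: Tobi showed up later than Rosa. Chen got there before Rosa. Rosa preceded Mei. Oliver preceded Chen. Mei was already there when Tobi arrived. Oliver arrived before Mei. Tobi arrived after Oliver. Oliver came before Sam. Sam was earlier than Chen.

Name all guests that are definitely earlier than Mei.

Chen, Oliver, Rosa, Sam

Directly stated before Mei: Oliver and Rosa.
Chen reaches Mei via Chen → Rosa → Mei.
Sam reaches Mei via Sam → Chen → Rosa → Mei.
No chain forces Tobi ahead of Mei.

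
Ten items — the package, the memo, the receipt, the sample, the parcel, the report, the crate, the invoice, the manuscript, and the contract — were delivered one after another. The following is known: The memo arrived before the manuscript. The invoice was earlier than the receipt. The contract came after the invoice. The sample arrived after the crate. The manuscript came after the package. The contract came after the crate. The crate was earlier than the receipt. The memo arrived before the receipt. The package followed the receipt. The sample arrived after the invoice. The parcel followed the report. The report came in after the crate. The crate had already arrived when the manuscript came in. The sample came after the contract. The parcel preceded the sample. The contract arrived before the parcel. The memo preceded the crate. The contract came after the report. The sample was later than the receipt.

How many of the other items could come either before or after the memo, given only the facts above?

1

Forced after the memo: the contract, the crate, the manuscript, the package, the parcel, the receipt, the report, and the sample.
That leaves the invoice with no forced order relative to the memo — 1.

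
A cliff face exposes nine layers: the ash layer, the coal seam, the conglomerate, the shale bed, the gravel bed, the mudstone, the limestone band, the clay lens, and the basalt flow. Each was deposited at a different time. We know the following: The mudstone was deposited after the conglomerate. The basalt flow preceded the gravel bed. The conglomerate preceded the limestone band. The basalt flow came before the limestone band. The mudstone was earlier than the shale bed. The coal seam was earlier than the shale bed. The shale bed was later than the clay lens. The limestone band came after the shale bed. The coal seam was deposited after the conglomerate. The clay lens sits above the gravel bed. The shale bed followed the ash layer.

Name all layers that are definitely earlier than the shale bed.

Directly stated before the shale bed: the ash layer, the clay lens, the coal seam, and the mudstone.
The basalt flow reaches the shale bed via the basalt flow → the gravel bed → the clay lens → the shale bed.
The conglomerate reaches the shale bed via the conglomerate → the mudstone → the shale bed.
The gravel bed reaches the shale bed via the gravel bed → the clay lens → the shale bed.

the ash layer, the basalt flow, the clay lens, the coal seam, the conglomerate, the gravel bed, the mudstone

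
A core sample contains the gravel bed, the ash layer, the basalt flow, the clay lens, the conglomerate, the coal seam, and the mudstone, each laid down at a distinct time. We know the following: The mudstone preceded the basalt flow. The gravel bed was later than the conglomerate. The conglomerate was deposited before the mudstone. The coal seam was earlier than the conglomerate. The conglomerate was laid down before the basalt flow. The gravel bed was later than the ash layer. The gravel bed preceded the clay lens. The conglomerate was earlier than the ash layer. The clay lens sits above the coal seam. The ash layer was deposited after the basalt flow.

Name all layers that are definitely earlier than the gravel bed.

Directly stated before the gravel bed: the ash layer and the conglomerate.
The basalt flow reaches the gravel bed via the basalt flow → the ash layer → the gravel bed.
The coal seam reaches the gravel bed via the coal seam → the conglomerate → the gravel bed.
The mudstone reaches the gravel bed via the mudstone → the basalt flow → the ash layer → the gravel bed.

the ash layer, the basalt flow, the coal seam, the conglomerate, the mudstone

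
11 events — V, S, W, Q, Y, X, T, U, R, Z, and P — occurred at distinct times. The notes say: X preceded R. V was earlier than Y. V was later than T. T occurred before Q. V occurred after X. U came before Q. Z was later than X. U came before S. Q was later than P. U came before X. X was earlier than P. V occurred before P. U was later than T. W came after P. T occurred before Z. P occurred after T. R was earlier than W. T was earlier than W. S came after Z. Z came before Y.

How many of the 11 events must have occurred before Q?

5

Directly stated before Q: P, T, and U.
V reaches Q via V → P → Q.
X reaches Q via X → P → Q.
No chain forces R (or any of the others) ahead of Q.
That's P, T, U, V, and X — 5 in all.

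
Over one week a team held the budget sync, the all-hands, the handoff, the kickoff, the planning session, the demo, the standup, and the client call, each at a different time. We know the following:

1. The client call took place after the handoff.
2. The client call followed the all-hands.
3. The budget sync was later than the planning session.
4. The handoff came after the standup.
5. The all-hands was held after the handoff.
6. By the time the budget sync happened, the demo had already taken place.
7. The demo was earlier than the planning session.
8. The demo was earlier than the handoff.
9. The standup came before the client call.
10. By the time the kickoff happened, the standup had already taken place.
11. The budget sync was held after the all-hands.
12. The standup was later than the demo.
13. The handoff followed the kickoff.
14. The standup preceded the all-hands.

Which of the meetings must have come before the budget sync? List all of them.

the all-hands, the demo, the handoff, the kickoff, the planning session, the standup

Directly stated before the budget sync: the all-hands, the demo, and the planning session.
The handoff reaches the budget sync via the handoff → the all-hands → the budget sync.
The kickoff reaches the budget sync via the kickoff → the handoff → the all-hands → the budget sync.
The standup reaches the budget sync via the standup → the all-hands → the budget sync.
No chain forces the client call ahead of the budget sync.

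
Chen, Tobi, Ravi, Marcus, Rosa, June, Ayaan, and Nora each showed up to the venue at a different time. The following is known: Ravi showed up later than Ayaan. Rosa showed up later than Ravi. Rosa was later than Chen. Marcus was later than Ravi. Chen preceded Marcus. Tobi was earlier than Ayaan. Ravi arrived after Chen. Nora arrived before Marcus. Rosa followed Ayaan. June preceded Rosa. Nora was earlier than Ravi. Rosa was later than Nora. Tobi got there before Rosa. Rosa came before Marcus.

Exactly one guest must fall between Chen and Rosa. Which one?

Tracing the constraints gives Chen → Ravi → Rosa, so Ravi sits after Chen and before Rosa.
No other guest is forced both after Chen and before Rosa.

Ravi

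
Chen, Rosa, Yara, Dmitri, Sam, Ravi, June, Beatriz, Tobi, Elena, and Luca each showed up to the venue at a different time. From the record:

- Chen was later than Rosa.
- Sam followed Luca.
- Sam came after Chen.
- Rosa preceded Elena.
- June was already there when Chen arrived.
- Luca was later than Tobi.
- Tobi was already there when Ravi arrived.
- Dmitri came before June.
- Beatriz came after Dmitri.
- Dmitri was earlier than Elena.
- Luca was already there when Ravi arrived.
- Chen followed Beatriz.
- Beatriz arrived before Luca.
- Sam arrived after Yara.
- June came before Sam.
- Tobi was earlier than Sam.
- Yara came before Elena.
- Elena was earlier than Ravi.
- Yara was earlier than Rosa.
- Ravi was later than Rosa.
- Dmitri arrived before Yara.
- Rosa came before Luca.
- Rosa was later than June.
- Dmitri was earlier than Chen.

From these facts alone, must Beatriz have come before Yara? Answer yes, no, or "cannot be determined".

No chain of stated constraints runs from Beatriz to Yara, and none runs from Yara to Beatriz either.
So the relative order of Beatriz and Yara is not fixed by the given facts.

cannot be determined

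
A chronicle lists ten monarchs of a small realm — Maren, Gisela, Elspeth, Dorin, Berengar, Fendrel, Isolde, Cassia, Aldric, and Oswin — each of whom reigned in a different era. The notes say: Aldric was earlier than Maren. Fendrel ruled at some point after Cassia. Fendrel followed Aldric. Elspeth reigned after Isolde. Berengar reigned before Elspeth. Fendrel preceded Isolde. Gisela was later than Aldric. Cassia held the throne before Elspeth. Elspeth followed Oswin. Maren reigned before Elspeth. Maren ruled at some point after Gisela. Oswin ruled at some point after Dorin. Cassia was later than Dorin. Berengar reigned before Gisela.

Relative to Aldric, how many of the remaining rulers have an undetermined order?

4

Forced after Aldric: Elspeth, Fendrel, Gisela, Isolde, and Maren.
That leaves Berengar, Cassia, Dorin, and Oswin with no forced order relative to Aldric — 4.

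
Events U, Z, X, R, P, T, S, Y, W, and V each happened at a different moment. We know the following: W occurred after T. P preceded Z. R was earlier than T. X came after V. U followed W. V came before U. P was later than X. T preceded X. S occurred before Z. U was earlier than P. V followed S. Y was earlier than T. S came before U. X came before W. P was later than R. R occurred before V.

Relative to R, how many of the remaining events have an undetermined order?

2

Forced after R: P, T, U, V, W, X, and Z.
That leaves S and Y with no forced order relative to R — 2.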